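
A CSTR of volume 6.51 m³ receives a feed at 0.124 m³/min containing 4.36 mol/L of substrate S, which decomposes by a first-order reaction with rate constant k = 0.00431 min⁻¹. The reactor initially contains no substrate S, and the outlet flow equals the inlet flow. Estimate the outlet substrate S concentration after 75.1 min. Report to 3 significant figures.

2.94 mol/L

Accumulation = in − out − consumed: V dC/dt = Q C_in − Q C − k V C.
This is linear with rate a = Q/V + k = 0.023358 min⁻¹.
C_ss = Q C_in/(Q + kV) = 3.5555 mol/L; C(t) = C_ss + (C₀ − C_ss) e^(−a t).
C(75.1) = 3.5555 + (-3.5555)·e^(−0.023358·75.1) = 3.5555 + (-3.5555)·0.17305 = 2.9402 mol/L.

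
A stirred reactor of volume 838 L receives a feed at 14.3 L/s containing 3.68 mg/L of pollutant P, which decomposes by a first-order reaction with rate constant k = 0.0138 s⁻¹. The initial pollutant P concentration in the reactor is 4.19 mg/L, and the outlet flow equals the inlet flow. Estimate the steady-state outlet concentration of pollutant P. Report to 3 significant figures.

2.03 mg/L

Accumulation = in − out − consumed: V dC/dt = Q C_in − Q C − k V C.
Steady state (dC/dt = 0): C_ss = Q C_in/(Q + kV) = C_in/(1 + kV/Q).
C_ss = 14.3·3.68/(14.3 + 0.0138·838) = 52.624/25.864 = 2.0346 mg/L.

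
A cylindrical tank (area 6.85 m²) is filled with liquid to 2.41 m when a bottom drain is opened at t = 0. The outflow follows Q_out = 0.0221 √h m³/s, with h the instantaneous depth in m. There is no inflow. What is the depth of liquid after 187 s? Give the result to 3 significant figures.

1.56 m

Mass balance (ρ constant): A dh/dt = −0.0221 √h.
This is separable: 2 d(√h)/dt = −0.0221/A, so √h = √h₀ − (0.0221/(2A)) t.
√h = √2.41 − 0.0221·187/(2·6.85) = 1.5524 − 0.30166 = 1.2508.
h = 1.2508² = 1.5644 m.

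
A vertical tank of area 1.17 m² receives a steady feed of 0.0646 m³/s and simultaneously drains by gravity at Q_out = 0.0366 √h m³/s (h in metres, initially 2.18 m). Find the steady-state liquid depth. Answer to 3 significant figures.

3.12 m

Level balance: A dh/dt = 0.0646 − 0.0366 √h. Setting dh/dt = 0:
Q_in = 0.0366 √h_ss ⇒ √h_ss = 0.0646/0.0366 = 1.7650.
h_ss = 1.7650² = 3.1153 m. (Since h₀ = 2.18 m < h_ss, the level will rise toward this value.)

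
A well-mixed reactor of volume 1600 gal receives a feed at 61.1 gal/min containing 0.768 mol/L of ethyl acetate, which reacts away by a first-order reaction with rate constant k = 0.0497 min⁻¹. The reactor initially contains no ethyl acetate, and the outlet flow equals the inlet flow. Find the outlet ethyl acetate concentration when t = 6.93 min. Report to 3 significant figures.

Accumulation = in − out − consumed: V dC/dt = Q C_in − Q C − k V C.
This is linear with rate a = Q/V + k = 0.087888 min⁻¹.
C_ss = Q C_in/(Q + kV) = 0.33370 mol/L; C(t) = C_ss + (C₀ − C_ss) e^(−a t).
C(6.93) = 0.33370 + (-0.33370)·e^(−0.087888·6.93) = 0.33370 + (-0.33370)·0.54386 = 0.15221 mol/L.

0.152 mol/L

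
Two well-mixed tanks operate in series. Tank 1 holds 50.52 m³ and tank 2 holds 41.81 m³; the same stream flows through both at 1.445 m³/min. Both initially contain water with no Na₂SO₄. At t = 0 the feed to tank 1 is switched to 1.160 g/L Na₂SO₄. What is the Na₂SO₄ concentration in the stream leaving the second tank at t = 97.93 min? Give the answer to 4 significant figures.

0.9400 g/L

Time constants: τᵢ = Vᵢ/Q for each well-mixed tank.
τ₁ = 50.52/1.445 = 34.9619 min; τ₂ = 41.81/1.445 = 28.9343 min.
Tank 1: C₁ = C_in(1 − e^(−t/τ₁)). Tank 2 (τ₁ ≠ τ₂): C₂ = C_in[1 − (τ₁ e^(−t/τ₁) − τ₂ e^(−t/τ₂))/(τ₁ − τ₂)].
At t = 97.93: e^(−t/τ₁) = 0.0607465, e^(−t/τ₂) = 0.0338922.
C₂ = 1.160·[1 − (34.9619·0.0607465 − 28.9343·0.0338922)/(6.02768)] = 1.160·0.810347 = 0.940002 g/L.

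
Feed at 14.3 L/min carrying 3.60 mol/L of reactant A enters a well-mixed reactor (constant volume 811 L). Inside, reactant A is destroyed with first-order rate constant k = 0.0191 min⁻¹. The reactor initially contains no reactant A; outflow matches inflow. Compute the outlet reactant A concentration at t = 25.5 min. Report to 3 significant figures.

1.05 mol/L

Accumulation = in − out − consumed: V dC/dt = Q C_in − Q C − k V C.
dC/dt = (Q/V) C_in − (Q/V + k) C; effective rate a = Q/V + k = 0.017633 + 0.0191 = 0.036733 min⁻¹.
C_ss = Q C_in/(Q + kV) = 1.7281 mol/L; C(t) = C_ss + (C₀ − C_ss) e^(−a t).
C(25.5) = 1.7281 + (-1.7281)·e^(−0.036733·25.5) = 1.7281 + (-1.7281)·0.39193 = 1.0508 mol/L.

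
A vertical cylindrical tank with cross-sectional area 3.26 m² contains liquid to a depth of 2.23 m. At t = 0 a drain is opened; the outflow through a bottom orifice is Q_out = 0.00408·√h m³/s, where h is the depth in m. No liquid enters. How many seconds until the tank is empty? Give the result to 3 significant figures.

With no inflow, A dh/dt = −0.00408 √h.
Separate and integrate: 2(√h − √h₀) = −(0.00408/A) t.
Set h = 0: 2√h₀ = (0.00408/A) t_empty ⇒ t_empty = 2A√h₀/0.00408.
t_empty = 2·3.26·√2.23/0.00408 = 6.5200·1.4933/0.00408 = 2386.4 s.

2390 s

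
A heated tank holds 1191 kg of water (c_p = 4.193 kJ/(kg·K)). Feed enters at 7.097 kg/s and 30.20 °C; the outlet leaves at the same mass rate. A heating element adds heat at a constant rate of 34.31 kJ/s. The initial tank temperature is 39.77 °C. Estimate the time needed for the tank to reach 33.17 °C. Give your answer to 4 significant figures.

257.3 s

M c_p dT/dt = ṁ c_p (T_in − T) + Q̇.
τ = M/ṁ = 167.817 s; T_ss = T_in + Q̇/(ṁ c_p) = 31.3530 °C.
T(t) = T_ss + (T₀ − T_ss) e^(−t/τ). Set T = 33.17:
e^(−t/τ) = (33.17 − 31.3530)/(39.77 − 31.3530) = 0.215875
t = −167.817 · ln(0.215875) = 257.274 s.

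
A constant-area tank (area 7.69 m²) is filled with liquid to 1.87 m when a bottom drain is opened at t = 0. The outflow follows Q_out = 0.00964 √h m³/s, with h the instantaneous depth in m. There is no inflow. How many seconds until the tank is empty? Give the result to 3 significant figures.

2180 s

With no inflow, A dh/dt = −0.00964 √h.
This is separable: 2 d(√h)/dt = −0.00964/A, so √h = √h₀ − (0.00964/(2A)) t.
Set h = 0: 2√h₀ = (0.00964/A) t_empty ⇒ t_empty = 2A√h₀/0.00964.
t_empty = 2·7.69·√1.87/0.00964 = 15.380·1.3675/0.00964 = 2181.7 s.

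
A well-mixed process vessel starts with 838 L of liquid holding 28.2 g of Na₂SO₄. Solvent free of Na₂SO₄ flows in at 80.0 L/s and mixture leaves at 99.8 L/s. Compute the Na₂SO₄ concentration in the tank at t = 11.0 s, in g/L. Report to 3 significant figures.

Total volume: dV/dt = Q_in − Q_out = -19.800 L/s, so V(t) = 838 − 19.800 t and V(11.0) = 620.20 L.
Species balance (pure solvent in): dm/dt = −Q_out · m/V(t).
Separate: dm/m = −Q_out dt/V(t) ⇒ ln(m/m₀) = −(Q_out/(Q_in−Q_out)) ln(V/V₀).
m = m₀ (V₀/V)^(Q_out/(Q_in−Q_out)) = 28.2 × (838/620.20)^(-5.0404) = 6.1860 g.
C = m/V = 6.1860/620.20 = 0.0099741 g/L.

0.00997 g/L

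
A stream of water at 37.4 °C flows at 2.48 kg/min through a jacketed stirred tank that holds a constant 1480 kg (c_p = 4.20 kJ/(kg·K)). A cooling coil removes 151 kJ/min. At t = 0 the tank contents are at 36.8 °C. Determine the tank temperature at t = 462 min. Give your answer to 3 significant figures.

29.3 °C

M c_p dT/dt = ṁ c_p (T_in − T) − Q̇.
τ = M/ṁ = 596.77 min; T_ss = T_in − Q̇/(ṁ c_p) = 37.4 − 151/(2.48·4.20) = 22.903 °C.
T approaches T_ss exponentially: T(t) = T_ss + (T₀ − T_ss) e^(−t/τ).
T(462) = 22.903 + (13.897)·e^(−462/596.77) = 22.903 + (13.897)·0.46109 = 29.311 °C.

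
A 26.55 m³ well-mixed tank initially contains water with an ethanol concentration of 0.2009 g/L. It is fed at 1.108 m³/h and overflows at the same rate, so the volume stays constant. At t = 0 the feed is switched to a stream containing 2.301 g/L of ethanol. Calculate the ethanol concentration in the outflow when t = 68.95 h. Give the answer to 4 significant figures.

Unsteady species balance (constant V, well mixed): V dC/dt = Q(C_in − C).
Time constant τ = V/Q = 26.55/1.108 = 23.9621 h.
C approaches C_in exponentially: C(t) = C_in + (C₀ − C_in) e^(−t/τ).
C(68.95) = 2.301 + (0.2009 − 2.301)·e^(−68.95/23.9621) = 2.301 + (-2.10010)·0.0562774 = 2.18281 g/L.

2.183 g/L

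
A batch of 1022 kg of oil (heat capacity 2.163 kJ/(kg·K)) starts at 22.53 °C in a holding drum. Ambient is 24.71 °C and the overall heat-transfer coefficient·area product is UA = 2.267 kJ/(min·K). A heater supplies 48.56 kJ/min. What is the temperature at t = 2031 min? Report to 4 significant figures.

Lumped-capacitance energy balance: M c_p dT/dt = UA(T_amb − T) + Q̇.
dT/dt = (T_ss − T)/τ with T_ss = T_amb + Q̇/UA = 24.71 + 48.56/2.267 = 46.1304 °C, τ = M c_p/UA = 1022·2.163/2.267 = 975.115 min.
Solution: T(t) = T_ss + (T₀ − T_ss) e^(−t/τ).
T(2031) = 46.1304 + (-23.6004)·0.124577 = 43.1903 °C.

43.19 °C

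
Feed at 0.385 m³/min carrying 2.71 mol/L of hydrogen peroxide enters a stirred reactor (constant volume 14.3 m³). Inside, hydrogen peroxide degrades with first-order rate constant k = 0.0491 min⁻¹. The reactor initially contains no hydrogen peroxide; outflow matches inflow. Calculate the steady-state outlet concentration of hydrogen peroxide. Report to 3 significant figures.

V dC/dt = Q(C_in − C) − k V C.
At steady state: 0 = Q C_in − (Q + kV) C_ss, so C_ss = Q C_in/(Q + kV).
C_ss = 0.385·2.71/(0.385 + 0.0491·14.3) = 1.0433/1.0871 = 0.95973 mol/L.

0.960 mol/L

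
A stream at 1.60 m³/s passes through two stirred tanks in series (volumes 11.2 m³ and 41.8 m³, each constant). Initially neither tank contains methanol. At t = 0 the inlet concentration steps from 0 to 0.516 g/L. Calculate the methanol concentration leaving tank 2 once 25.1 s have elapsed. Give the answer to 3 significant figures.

0.252 g/L

Time constants: τᵢ = Vᵢ/Q for each well-mixed tank.
τ₁ = 11.2/1.60 = 7.0000 s; τ₂ = 41.8/1.60 = 26.125 s.
Tank 1: C₁ = C_in(1 − e^(−t/τ₁)). Tank 2 (τ₁ ≠ τ₂): C₂ = C_in[1 − (τ₁ e^(−t/τ₁) − τ₂ e^(−t/τ₂))/(τ₁ − τ₂)].
At t = 25.1: e^(−t/τ₁) = 0.027717, e^(−t/τ₂) = 0.38260.
C₂ = 0.516·[1 − (7.0000·0.027717 − 26.125·0.38260)/(-19.125)] = 0.516·0.48751 = 0.25155 g/L.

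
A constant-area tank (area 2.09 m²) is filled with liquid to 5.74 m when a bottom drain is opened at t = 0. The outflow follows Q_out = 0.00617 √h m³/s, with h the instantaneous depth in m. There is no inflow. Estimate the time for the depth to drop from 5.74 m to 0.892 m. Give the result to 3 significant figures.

983 s

With no inflow, A dh/dt = −0.00617 √h.
∫ h^(−1/2) dh = −(0.00617/A) ∫ dt, giving 2√h = 2√h₀ − (0.00617/A) t.
t = 2A(√h₀ − √h)/0.00617 = 2·2.09·(√5.74 − √0.892)/0.00617
  = 4.1800 × (2.3958 − 0.94446) / 0.00617 = 983.26 s.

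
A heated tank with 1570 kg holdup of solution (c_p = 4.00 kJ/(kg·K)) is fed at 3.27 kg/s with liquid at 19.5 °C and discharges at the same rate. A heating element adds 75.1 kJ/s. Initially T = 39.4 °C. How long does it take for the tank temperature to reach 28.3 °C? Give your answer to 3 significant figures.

736 s

First-law balance (no shaft work): M c_p dT/dt = ṁ c_p (T_in − T) + 75.1.
τ = M/ṁ = 480.12 s; T_ss = T_in + Q̇/(ṁ c_p) = 25.242 °C.
T(t) = T_ss + (T₀ − T_ss) e^(−t/τ). Set T = 28.3:
e^(−t/τ) = (28.3 − 25.242)/(39.4 − 25.242) = 0.21601
t = −480.12 · ln(0.21601) = 735.75 s.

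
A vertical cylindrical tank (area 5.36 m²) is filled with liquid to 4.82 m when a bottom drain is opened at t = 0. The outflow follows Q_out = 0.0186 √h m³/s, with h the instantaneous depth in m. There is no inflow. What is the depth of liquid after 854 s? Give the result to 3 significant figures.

Mass balance (ρ constant): A dh/dt = −0.0186 √h.
Separate and integrate: 2(√h − √h₀) = −(0.0186/A) t.
√h = √4.82 − 0.0186·854/(2·5.36) = 2.1954 − 1.4818 = 0.71370.
h = 0.71370² = 0.50936 m.

0.509 m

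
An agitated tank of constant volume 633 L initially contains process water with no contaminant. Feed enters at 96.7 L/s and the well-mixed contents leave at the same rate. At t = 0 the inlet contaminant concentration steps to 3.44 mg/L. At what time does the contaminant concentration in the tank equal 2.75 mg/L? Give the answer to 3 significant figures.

10.5 s

Unsteady species balance (constant V, well mixed): V dC/dt = Q(C_in − C), so τ = V/Q = 6.5460 s.
C(t) = C_in + (C₀ − C_in) e^(−t/τ). Set C = 2.75 and solve for t:
e^(−t/τ) = (C − C_in)/(C₀ − C_in) = (2.75 − 3.44)/(0 − 3.44) = 0.20058
t = −τ ln(…) = 6.5460 × 1.6065 = 10.516 s.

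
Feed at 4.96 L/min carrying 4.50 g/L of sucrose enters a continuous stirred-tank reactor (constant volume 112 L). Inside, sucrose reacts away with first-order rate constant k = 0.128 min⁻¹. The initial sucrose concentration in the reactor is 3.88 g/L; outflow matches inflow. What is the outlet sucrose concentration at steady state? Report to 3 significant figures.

V dC/dt = Q(C_in − C) − k V C.
Steady state (dC/dt = 0): C_ss = Q C_in/(Q + kV) = C_in/(1 + kV/Q).
C_ss = 4.96·4.50/(4.96 + 0.128·112) = 22.320/19.296 = 1.1567 g/L.

1.16 g/L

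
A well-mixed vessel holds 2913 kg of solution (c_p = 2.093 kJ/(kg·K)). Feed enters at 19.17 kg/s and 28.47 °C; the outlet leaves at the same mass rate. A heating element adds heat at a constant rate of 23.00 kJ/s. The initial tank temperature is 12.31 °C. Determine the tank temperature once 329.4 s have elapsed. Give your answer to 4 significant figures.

27.13 °C

M c_p dT/dt = ṁ c_p (T_in − T) + Q̇.
Rearrange: dT/dt = (T_ss − T)/τ with τ = M/ṁ = 151.956 s and T_ss = T_in + Q̇/(ṁ c_p) = 29.0432 °C.
T approaches T_ss exponentially: T(t) = T_ss + (T₀ − T_ss) e^(−t/τ).
T(329.4) = 29.0432 + (-16.7332)·e^(−329.4/151.956) = 29.0432 + (-16.7332)·0.114437 = 27.1283 °C.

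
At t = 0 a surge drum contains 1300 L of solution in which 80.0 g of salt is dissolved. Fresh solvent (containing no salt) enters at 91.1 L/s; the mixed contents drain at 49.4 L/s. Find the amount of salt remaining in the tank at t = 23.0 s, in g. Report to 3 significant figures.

41.6 g

Total volume: dV/dt = Q_in − Q_out = 41.700 L/s, so V(t) = 1300 + 41.700 t and V(23.0) = 2259.1 L.
Solute balance: dm/dt = 0 − Q_out C = −Q_out m/V(t).
Separate: dm/m = −Q_out dt/V(t) ⇒ ln(m/m₀) = −(Q_out/(Q_in−Q_out)) ln(V/V₀).
m = m₀ (V₀/V)^(Q_out/(Q_in−Q_out)) = 80.0 × (1300/2259.1)^(1.1847) = 41.570 g.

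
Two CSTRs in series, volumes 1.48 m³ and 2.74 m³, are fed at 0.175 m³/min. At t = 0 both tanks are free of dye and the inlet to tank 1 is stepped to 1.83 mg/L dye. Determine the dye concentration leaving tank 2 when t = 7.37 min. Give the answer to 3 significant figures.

Time constants: τᵢ = Vᵢ/Q for each well-mixed tank.
τ₁ = 1.48/0.175 = 8.4571 min; τ₂ = 2.74/0.175 = 15.657 min.
Solving the cascade with C₁(0)=C₂(0)=0 gives C₂(t) = C_in[1 − (τ₁ e^(−t/τ₁) − τ₂ e^(−t/τ₂))/(τ₁ − τ₂)].
At t = 7.37: e^(−t/τ₁) = 0.41834, e^(−t/τ₂) = 0.62456.
C₂ = 1.83·[1 − (8.4571·0.41834 − 15.657·0.62456)/(-7.2000)] = 1.83·0.13322 = 0.24380 mg/L.

0.244 mg/L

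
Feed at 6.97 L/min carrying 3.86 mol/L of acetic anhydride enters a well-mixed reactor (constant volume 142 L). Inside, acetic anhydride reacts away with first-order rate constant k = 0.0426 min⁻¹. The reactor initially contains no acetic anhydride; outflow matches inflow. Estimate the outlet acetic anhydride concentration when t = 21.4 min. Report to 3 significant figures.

Species balance: V dC/dt = Q C_in − Q C − k V C.
This is linear with rate a = Q/V + k = 0.091685 min⁻¹.
C_ss = Q C_in/(Q + kV) = 2.0665 mol/L; C(t) = C_ss + (C₀ − C_ss) e^(−a t).
C(21.4) = 2.0665 + (-2.0665)·e^(−0.091685·21.4) = 2.0665 + (-2.0665)·0.14057 = 1.7760 mol/L.

1.78 mol/L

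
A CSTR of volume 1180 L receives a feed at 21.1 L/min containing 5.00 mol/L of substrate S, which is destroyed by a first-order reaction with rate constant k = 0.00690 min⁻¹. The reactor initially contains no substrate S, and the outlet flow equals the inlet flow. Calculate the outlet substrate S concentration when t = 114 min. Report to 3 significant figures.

Species balance: V dC/dt = Q C_in − Q C − k V C.
dC/dt = (Q/V) C_in − (Q/V + k) C; effective rate a = Q/V + k = 0.017881 + 0.00690 = 0.024781 min⁻¹.
C_ss = Q C_in/(Q + kV) = 3.6078 mol/L; C(t) = C_ss + (C₀ − C_ss) e^(−a t).
C(114) = 3.6078 + (-3.6078)·e^(−0.024781·114) = 3.6078 + (-3.6078)·0.059304 = 3.3939 mol/L.

3.39 mol/L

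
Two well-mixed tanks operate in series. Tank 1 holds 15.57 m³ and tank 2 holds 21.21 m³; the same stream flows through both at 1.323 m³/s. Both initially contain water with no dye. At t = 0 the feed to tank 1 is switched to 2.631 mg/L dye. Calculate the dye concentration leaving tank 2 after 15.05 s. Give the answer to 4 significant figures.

0.7831 mg/L

Each tank obeys Vᵢ dCᵢ/dt = Q(Cᵢ₋₁ − Cᵢ), so τᵢ = Vᵢ/Q.
τ₁ = 15.57/1.323 = 11.7687 s; τ₂ = 21.21/1.323 = 16.0317 s.
Tank 1: C₁ = C_in(1 − e^(−t/τ₁)). Tank 2 (τ₁ ≠ τ₂): C₂ = C_in[1 − (τ₁ e^(−t/τ₁) − τ₂ e^(−t/τ₂))/(τ₁ − τ₂)].
At t = 15.05: e^(−t/τ₁) = 0.278367, e^(−t/τ₂) = 0.391112.
C₂ = 2.631·[1 − (11.7687·0.278367 − 16.0317·0.391112)/(-4.26304)] = 2.631·0.297641 = 0.783094 mg/L.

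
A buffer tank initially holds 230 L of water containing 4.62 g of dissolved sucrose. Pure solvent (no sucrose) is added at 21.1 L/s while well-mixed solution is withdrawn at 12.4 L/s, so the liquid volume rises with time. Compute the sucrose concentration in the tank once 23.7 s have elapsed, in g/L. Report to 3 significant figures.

0.00425 g/L

Let m(t) be the amount of sucrose. Volume: V(t) = V₀ + (Q_in − Q_out) t = 230 + 8.7000 t; V(23.7) = 436.19 L.
Solute balance: dm/dt = 0 − Q_out C = −Q_out m/V(t).
dm/m = −Q_out dt/(V₀ + 8.7000 t); integrating gives ln(m/m₀) = −(Q_out/(Q_in−Q_out)) ln(V/V₀).
m = m₀ (V₀/V)^(Q_out/(Q_in−Q_out)) = 4.62 × (230/436.19)^(1.4253) = 1.8556 g.
C = m/V = 1.8556/436.19 = 0.0042541 g/L.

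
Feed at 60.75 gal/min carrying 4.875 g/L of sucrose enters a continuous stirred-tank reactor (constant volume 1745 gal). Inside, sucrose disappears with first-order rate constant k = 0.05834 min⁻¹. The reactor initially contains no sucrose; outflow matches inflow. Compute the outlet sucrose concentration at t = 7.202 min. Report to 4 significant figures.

0.8905 g/L

Accumulation = in − out − consumed: V dC/dt = Q C_in − Q C − k V C.
dC/dt = (Q/V) C_in − (Q/V + k) C; effective rate a = Q/V + k = 0.0348138 + 0.05834 = 0.0931538 min⁻¹.
C_ss = Q C_in/(Q + kV) = 1.82190 g/L; C(t) = C_ss + (C₀ − C_ss) e^(−a t).
C(7.202) = 1.82190 + (-1.82190)·e^(−0.0931538·7.202) = 1.82190 + (-1.82190)·0.511252 = 0.890452 g/L.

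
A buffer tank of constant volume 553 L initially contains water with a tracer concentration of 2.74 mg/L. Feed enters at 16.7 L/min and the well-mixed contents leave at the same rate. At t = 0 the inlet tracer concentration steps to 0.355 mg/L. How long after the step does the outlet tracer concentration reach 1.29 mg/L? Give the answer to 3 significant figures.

Species balance: V dC/dt = Q(C_in − C) ⇒ τ = V/Q = 33.114 min.
C(t) = C_in + (C₀ − C_in) e^(−t/τ). Set C = 1.29 and solve for t:
e^(−t/τ) = (C − C_in)/(C₀ − C_in) = (1.29 − 0.355)/(2.74 − 0.355) = 0.39203
t = −τ ln(…) = 33.114 × 0.93641 = 31.008 min.

31.0 min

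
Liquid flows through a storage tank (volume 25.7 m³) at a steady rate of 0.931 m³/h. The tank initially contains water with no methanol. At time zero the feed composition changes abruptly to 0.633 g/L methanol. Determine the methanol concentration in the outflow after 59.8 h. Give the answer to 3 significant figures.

Mass balance on the solute (V constant): V dC/dt = Q(C_in − C).
Rewrite as dC/dt + C/τ = C_in/τ, τ = V/Q = 27.605 h.
Solution: C(t) = C_in + (C₀ − C_in) e^(−t/τ).
C(59.8) = 0.633 + (0 − 0.633)·e^(−59.8/27.605) = 0.633 + (-0.63300)·0.11460 = 0.56046 g/L.

0.560 g/L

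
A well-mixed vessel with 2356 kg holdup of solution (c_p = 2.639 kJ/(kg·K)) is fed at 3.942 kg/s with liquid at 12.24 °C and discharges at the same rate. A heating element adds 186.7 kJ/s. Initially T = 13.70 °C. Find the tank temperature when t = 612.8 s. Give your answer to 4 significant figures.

M c_p dT/dt = ṁ c_p (T_in − T) + Q̇.
Rearrange: dT/dt = (T_ss − T)/τ with τ = M/ṁ = 597.666 s and T_ss = T_in + Q̇/(ṁ c_p) = 30.1869 °C.
Solution: T(t) = T_ss + (T₀ − T_ss) e^(−t/τ).
T(612.8) = 30.1869 + (-16.4869)·e^(−612.8/597.666) = 30.1869 + (-16.4869)·0.358681 = 24.2733 °C.

24.27 °C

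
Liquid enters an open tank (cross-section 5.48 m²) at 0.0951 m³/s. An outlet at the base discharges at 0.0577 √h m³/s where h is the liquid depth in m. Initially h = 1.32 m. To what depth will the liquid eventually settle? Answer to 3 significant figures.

A dh/dt = Q_in − 0.0577 √h. Steady state requires inflow = outflow:
Q_in = 0.0577 √h_ss ⇒ √h_ss = 0.0951/0.0577 = 1.6482.
h_ss = 1.6482² = 2.7165 m. (Since h₀ = 1.32 m < h_ss, the level will rise toward this value.)

2.72 m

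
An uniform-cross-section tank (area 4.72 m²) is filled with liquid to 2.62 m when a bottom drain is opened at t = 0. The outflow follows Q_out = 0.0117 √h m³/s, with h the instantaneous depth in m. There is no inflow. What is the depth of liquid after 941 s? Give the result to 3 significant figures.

0.205 m

With no inflow, A dh/dt = −0.0117 √h.
Separate and integrate: 2(√h − √h₀) = −(0.0117/A) t.
√h = √2.62 − 0.0117·941/(2·4.72) = 1.6186 − 1.1663 = 0.45236.
h = 0.45236² = 0.20463 m.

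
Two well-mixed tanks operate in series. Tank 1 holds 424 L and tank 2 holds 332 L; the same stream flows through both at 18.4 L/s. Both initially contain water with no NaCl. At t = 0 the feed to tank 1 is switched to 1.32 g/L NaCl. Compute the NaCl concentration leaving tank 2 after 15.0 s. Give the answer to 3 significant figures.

0.222 g/L

Species balance on tank i: dCᵢ/dt = (Cᵢ₋₁ − Cᵢ)/τᵢ with τᵢ = Vᵢ/Q.
τ₁ = 424/18.4 = 23.043 s; τ₂ = 332/18.4 = 18.043 s.
Solving the cascade with C₁(0)=C₂(0)=0 gives C₂(t) = C_in[1 − (τ₁ e^(−t/τ₁) − τ₂ e^(−t/τ₂))/(τ₁ − τ₂)].
At t = 15.0: e^(−t/τ₁) = 0.52155, e^(−t/τ₂) = 0.43547.
C₂ = 1.32·[1 − (23.043·0.52155 − 18.043·0.43547)/(5.0000)] = 1.32·0.16780 = 0.22150 g/L.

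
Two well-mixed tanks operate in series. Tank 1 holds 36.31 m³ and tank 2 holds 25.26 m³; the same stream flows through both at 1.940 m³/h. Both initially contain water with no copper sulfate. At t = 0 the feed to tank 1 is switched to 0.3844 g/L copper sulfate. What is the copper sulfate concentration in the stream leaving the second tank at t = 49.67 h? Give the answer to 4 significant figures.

0.3149 g/L

Species balance on tank i: dCᵢ/dt = (Cᵢ₋₁ − Cᵢ)/τᵢ with τᵢ = Vᵢ/Q.
τ₁ = 36.31/1.940 = 18.7165 h; τ₂ = 25.26/1.940 = 13.0206 h.
Tank 1: C₁ = C_in(1 − e^(−t/τ₁)). Tank 2 (τ₁ ≠ τ₂): C₂ = C_in[1 − (τ₁ e^(−t/τ₁) − τ₂ e^(−t/τ₂))/(τ₁ − τ₂)].
At t = 49.67: e^(−t/τ₁) = 0.0703826, e^(−t/τ₂) = 0.0220439.
C₂ = 0.3844·[1 − (18.7165·0.0703826 − 13.0206·0.0220439)/(5.69588)] = 0.3844·0.819116 = 0.314868 g/L.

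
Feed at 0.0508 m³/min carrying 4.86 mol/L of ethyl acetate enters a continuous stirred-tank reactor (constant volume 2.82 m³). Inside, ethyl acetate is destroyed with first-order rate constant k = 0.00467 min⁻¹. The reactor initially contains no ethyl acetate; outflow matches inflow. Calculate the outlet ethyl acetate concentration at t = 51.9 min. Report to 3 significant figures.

2.67 mol/L

Species balance: V dC/dt = Q C_in − Q C − k V C.
dC/dt = (Q/V) C_in − (Q/V + k) C; effective rate a = Q/V + k = 0.018014 + 0.00467 = 0.022684 min⁻¹.
C_ss = Q C_in/(Q + kV) = 3.8595 mol/L; C(t) = C_ss + (C₀ − C_ss) e^(−a t).
C(51.9) = 3.8595 + (-3.8595)·e^(−0.022684·51.9) = 3.8595 + (-3.8595)·0.30811 = 2.6703 mol/L.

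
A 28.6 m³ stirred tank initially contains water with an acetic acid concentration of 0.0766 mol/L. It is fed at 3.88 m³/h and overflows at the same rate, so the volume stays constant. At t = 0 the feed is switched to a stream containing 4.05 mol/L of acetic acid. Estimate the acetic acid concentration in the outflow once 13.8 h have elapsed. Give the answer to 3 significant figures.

3.44 mol/L

Mass balance on the solute (V constant): V dC/dt = Q(C_in − C).
So dC/dt = (C_in − C)/τ with τ = V/Q = 28.6/3.88 = 7.3711 h.
C approaches C_in exponentially: C(t) = C_in + (C₀ − C_in) e^(−t/τ).
C(13.8) = 4.05 + (0.0766 − 4.05)·e^(−13.8/7.3711) = 4.05 + (-3.9734)·0.15379 = 3.4389 mol/L.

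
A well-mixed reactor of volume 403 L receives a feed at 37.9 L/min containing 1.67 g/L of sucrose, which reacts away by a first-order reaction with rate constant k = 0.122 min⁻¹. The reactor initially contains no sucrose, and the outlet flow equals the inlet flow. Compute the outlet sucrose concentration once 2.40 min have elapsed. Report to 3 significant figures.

0.294 g/L

Accumulation = in − out − consumed: V dC/dt = Q C_in − Q C − k V C.
This is linear with rate a = Q/V + k = 0.21604 min⁻¹.
C_ss = Q C_in/(Q + kV) = 0.72695 g/L; C(t) = C_ss + (C₀ − C_ss) e^(−a t).
C(2.40) = 0.72695 + (-0.72695)·e^(−0.21604·2.40) = 0.72695 + (-0.72695)·0.59541 = 0.29412 g/L.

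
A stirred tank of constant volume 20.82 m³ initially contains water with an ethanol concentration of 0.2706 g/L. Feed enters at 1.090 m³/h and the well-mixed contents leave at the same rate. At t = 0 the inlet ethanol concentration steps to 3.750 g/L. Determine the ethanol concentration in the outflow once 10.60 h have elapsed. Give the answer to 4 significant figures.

Mass balance on the solute (V constant): V dC/dt = Q(C_in − C).
Rewrite as dC/dt + C/τ = C_in/τ, τ = V/Q = 19.1009 h.
Solution: C(t) = C_in + (C₀ − C_in) e^(−t/τ).
C(10.60) = 3.750 + (0.2706 − 3.750)·e^(−10.60/19.1009) = 3.750 + (-3.47940)·0.574103 = 1.75247 g/L.

1.752 g/L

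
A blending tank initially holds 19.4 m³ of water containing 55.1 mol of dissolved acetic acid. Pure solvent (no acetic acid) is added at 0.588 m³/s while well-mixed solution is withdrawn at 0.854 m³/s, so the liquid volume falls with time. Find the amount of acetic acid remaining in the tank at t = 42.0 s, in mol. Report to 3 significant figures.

3.51 mol

Total volume: dV/dt = Q_in − Q_out = -0.26600 m³/s, so V(t) = 19.4 − 0.26600 t and V(42.0) = 8.2280 m³.
Species balance (pure solvent in): dm/dt = −Q_out · m/V(t).
Separate: dm/m = −Q_out dt/V(t) ⇒ ln(m/m₀) = −(Q_out/(Q_in−Q_out)) ln(V/V₀).
m = m₀ (V₀/V)^(Q_out/(Q_in−Q_out)) = 55.1 × (19.4/8.2280)^(-3.2105) = 3.5092 mol.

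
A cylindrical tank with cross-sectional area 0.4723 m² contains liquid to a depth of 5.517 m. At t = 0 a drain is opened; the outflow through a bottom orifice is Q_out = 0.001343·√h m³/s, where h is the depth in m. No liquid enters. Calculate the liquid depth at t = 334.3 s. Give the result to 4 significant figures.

3.510 m

With no inflow, A dh/dt = −0.001343 √h.
∫ h^(−1/2) dh = −(0.001343/A) ∫ dt, giving 2√h = 2√h₀ − (0.001343/A) t.
√h = √5.517 − 0.001343·334.3/(2·0.4723) = 2.34883 − 0.475296 = 1.87353.
h = 1.87353² = 3.51013 m.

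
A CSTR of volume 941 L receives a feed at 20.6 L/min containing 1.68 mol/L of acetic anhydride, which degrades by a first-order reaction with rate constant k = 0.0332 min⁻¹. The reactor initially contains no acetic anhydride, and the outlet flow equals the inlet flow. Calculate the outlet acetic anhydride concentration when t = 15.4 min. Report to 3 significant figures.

Species balance: V dC/dt = Q C_in − Q C − k V C.
dC/dt = (Q/V) C_in − (Q/V + k) C; effective rate a = Q/V + k = 0.021892 + 0.0332 = 0.055092 min⁻¹.
C_ss = Q C_in/(Q + kV) = 0.66758 mol/L; C(t) = C_ss + (C₀ − C_ss) e^(−a t).
C(15.4) = 0.66758 + (-0.66758)·e^(−0.055092·15.4) = 0.66758 + (-0.66758)·0.42809 = 0.38179 mol/L.

0.382 mol/L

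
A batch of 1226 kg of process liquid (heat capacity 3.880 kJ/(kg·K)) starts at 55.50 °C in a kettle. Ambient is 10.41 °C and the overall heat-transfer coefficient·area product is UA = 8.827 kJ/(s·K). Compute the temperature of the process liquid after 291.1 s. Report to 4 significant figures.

M c_p dT/dt = −UA(T − T_amb).
dT/dt = (T_ss − T)/τ with T_ss = T_amb = 10.4100 °C, τ = M c_p/UA = 1226·3.880/8.827 = 538.901 s.
Solution: T(t) = T_ss + (T₀ − T_ss) e^(−t/τ).
T(291.1) = 10.4100 + (45.0900)·0.582647 = 36.6816 °C.

36.68 °C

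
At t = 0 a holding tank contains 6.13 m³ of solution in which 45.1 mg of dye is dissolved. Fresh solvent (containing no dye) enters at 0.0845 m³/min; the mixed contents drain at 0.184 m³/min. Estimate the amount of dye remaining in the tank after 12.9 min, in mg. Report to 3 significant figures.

29.2 mg

Let m(t) be the amount of dye. Volume: V(t) = V₀ + (Q_in − Q_out) t = 6.13 − 0.099500 t; V(12.9) = 4.8464 m³.
No dye enters, so dm/dt = −Q_out · (m/V).
Separate: dm/m = −Q_out dt/V(t) ⇒ ln(m/m₀) = −(Q_out/(Q_in−Q_out)) ln(V/V₀).
m = m₀ (V₀/V)^(Q_out/(Q_in−Q_out)) = 45.1 × (6.13/4.8464)^(-1.8492) = 29.207 mg.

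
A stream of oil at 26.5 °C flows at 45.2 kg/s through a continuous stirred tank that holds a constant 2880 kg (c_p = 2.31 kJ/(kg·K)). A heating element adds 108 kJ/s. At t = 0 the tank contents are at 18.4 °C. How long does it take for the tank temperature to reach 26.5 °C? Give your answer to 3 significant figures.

139 s

M c_p dT/dt = ṁ c_p (T_in − T) + Q̇.
τ = M/ṁ = 63.717 s; T_ss = T_in + Q̇/(ṁ c_p) = 27.534 °C.
T(t) = T_ss + (T₀ − T_ss) e^(−t/τ). Set T = 26.5:
e^(−t/τ) = (26.5 − 27.534)/(18.4 − 27.534) = 0.11324
t = −63.717 · ln(0.11324) = 138.79 s.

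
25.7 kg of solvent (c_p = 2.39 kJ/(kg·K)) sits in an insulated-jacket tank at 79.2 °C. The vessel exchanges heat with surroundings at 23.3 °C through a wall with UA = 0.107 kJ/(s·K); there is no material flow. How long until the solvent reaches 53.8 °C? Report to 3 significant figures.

Energy balance: M c_p dT/dt = −UA(T − T_amb).
τ = M c_p/UA = 574.05 s; T_ss = T_amb = 23.300 °C.
T(t) = T_ss + (T₀ − T_ss)e^(−t/τ); set T = 53.8:
t = −τ ln[(T − T_ss)/(T₀ − T_ss)] = −574.05 · ln(0.54562) = 347.78 s.

348 s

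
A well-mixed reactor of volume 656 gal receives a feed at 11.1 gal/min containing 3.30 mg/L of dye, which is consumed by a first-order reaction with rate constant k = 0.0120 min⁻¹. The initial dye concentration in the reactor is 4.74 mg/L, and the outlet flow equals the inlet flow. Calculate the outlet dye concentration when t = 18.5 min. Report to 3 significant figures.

Species balance: V dC/dt = Q C_in − Q C − k V C.
dC/dt = (Q/V) C_in − (Q/V + k) C; effective rate a = Q/V + k = 0.016921 + 0.0120 = 0.028921 min⁻¹.
C_ss = Q C_in/(Q + kV) = 1.9307 mg/L; C(t) = C_ss + (C₀ − C_ss) e^(−a t).
C(18.5) = 1.9307 + (2.8093)·e^(−0.028921·18.5) = 1.9307 + (2.8093)·0.58565 = 3.5760 mg/L.

3.58 mg/L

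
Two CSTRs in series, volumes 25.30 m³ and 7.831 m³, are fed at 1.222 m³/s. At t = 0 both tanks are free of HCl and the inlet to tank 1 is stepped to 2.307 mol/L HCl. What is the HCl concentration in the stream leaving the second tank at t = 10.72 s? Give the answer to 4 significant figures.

0.5103 mol/L

Each tank obeys Vᵢ dCᵢ/dt = Q(Cᵢ₋₁ − Cᵢ), so τᵢ = Vᵢ/Q.
τ₁ = 25.30/1.222 = 20.7038 s; τ₂ = 7.831/1.222 = 6.40835 s.
Solving the cascade with C₁(0)=C₂(0)=0 gives C₂(t) = C_in[1 − (τ₁ e^(−t/τ₁) − τ₂ e^(−t/τ₂))/(τ₁ − τ₂)].
At t = 10.72: e^(−t/τ₁) = 0.595842, e^(−t/τ₂) = 0.187717.
C₂ = 2.307·[1 − (20.7038·0.595842 − 6.40835·0.187717)/(14.2954)] = 2.307·0.221204 = 0.510318 mol/L.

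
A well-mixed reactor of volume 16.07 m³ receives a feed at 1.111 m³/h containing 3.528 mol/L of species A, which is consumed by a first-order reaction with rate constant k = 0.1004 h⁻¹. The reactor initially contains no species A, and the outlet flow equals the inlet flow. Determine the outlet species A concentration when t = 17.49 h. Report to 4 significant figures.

Accumulation = in − out − consumed: V dC/dt = Q C_in − Q C − k V C.
This is linear with rate a = Q/V + k = 0.169535 h⁻¹.
C_ss = Q C_in/(Q + kV) = 1.43869 mol/L; C(t) = C_ss + (C₀ − C_ss) e^(−a t).
C(17.49) = 1.43869 + (-1.43869)·e^(−0.169535·17.49) = 1.43869 + (-1.43869)·0.0515518 = 1.36452 mol/L.

1.365 mol/L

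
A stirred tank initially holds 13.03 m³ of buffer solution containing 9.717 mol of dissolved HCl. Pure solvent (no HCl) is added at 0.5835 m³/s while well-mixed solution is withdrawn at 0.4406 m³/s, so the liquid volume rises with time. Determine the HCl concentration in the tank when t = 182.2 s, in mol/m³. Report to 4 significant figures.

0.008423 mol/m³

Total volume: dV/dt = Q_in − Q_out = 0.142900 m³/s, so V(t) = 13.03 + 0.142900 t and V(182.2) = 39.0664 m³.
No HCl enters, so dm/dt = −Q_out · (m/V).
dm/m = −Q_out dt/(V₀ + 0.142900 t); integrating gives ln(m/m₀) = −(Q_out/(Q_in−Q_out)) ln(V/V₀).
m = m₀ (V₀/V)^(Q_out/(Q_in−Q_out)) = 9.717 × (13.03/39.0664)^(3.08328) = 0.329038 mol.
C = m/V = 0.329038/39.0664 = 0.00842253 mol/m³.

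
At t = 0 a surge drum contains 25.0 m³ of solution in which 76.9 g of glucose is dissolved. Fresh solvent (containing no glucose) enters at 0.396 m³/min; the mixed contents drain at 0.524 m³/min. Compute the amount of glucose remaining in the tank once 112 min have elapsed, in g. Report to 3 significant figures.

Let m(t) be the amount of glucose. Volume: V(t) = V₀ + (Q_in − Q_out) t = 25.0 − 0.12800 t; V(112) = 10.664 m³.
Solute balance: dm/dt = 0 − Q_out C = −Q_out m/V(t).
Separate: dm/m = −Q_out dt/V(t) ⇒ ln(m/m₀) = −(Q_out/(Q_in−Q_out)) ln(V/V₀).
m = m₀ (V₀/V)^(Q_out/(Q_in−Q_out)) = 76.9 × (25.0/10.664)^(-4.0938) = 2.3505 g.

2.35 g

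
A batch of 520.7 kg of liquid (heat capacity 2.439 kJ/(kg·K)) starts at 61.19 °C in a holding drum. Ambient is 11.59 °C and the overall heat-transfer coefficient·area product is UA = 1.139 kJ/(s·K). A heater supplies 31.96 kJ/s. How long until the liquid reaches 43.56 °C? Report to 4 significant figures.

1903 s

M c_p dT/dt = −UA(T − T_amb) + Q̇.
τ = M c_p/UA = 1115.00 s; T_ss = T_amb + Q̇/UA = 11.59 + 31.96/1.139 = 39.6497 °C.
T(t) = T_ss + (T₀ − T_ss)e^(−t/τ); set T = 43.56:
t = −τ ln[(T − T_ss)/(T₀ − T_ss)] = −1115.00 · ln(0.181534) = 1902.54 s.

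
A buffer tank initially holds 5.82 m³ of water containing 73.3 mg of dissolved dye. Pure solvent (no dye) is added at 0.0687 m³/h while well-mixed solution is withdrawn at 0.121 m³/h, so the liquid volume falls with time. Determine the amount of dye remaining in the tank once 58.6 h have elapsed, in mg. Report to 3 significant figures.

13.0 mg

Total volume: dV/dt = Q_in − Q_out = -0.052300 m³/h, so V(t) = 5.82 − 0.052300 t and V(58.6) = 2.7552 m³.
Species balance (pure solvent in): dm/dt = −Q_out · m/V(t).
dm/m = −Q_out dt/(V₀ − 0.052300 t); integrating gives ln(m/m₀) = −(Q_out/(Q_in−Q_out)) ln(V/V₀).
m = m₀ (V₀/V)^(Q_out/(Q_in−Q_out)) = 73.3 × (5.82/2.7552)^(-2.3136) = 12.994 mg.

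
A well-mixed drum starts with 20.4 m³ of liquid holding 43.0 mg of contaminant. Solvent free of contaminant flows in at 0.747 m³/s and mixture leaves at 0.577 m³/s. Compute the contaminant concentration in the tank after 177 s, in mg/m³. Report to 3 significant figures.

0.0393 mg/m³

Let m(t) be the amount of contaminant. Volume: V(t) = V₀ + (Q_in − Q_out) t = 20.4 + 0.17000 t; V(177) = 50.490 m³.
Species balance (pure solvent in): dm/dt = −Q_out · m/V(t).
dm/m = −Q_out dt/(V₀ + 0.17000 t); integrating gives ln(m/m₀) = −(Q_out/(Q_in−Q_out)) ln(V/V₀).
m = m₀ (V₀/V)^(Q_out/(Q_in−Q_out)) = 43.0 × (20.4/50.490)^(3.3941) = 1.9844 mg.
C = m/V = 1.9844/50.490 = 0.039303 mg/m³.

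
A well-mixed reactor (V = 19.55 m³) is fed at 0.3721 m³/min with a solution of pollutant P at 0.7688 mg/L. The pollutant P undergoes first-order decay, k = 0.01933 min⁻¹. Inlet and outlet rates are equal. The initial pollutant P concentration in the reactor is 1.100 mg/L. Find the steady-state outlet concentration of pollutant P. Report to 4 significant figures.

0.3814 mg/L

V dC/dt = Q(C_in − C) − k V C.
At steady state: 0 = Q C_in − (Q + kV) C_ss, so C_ss = Q C_in/(Q + kV).
C_ss = 0.3721·0.7688/(0.3721 + 0.01933·19.55) = 0.286070/0.750001 = 0.381427 mg/L.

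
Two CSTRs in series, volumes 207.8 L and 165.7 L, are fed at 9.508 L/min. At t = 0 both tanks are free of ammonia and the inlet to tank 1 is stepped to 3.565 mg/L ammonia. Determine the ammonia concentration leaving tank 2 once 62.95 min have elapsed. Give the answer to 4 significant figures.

Each tank obeys Vᵢ dCᵢ/dt = Q(Cᵢ₋₁ − Cᵢ), so τᵢ = Vᵢ/Q.
τ₁ = 207.8/9.508 = 21.8553 min; τ₂ = 165.7/9.508 = 17.4274 min.
Tank 1: C₁ = C_in(1 − e^(−t/τ₁)). Tank 2 (τ₁ ≠ τ₂): C₂ = C_in[1 − (τ₁ e^(−t/τ₁) − τ₂ e^(−t/τ₂))/(τ₁ − τ₂)].
At t = 62.95: e^(−t/τ₁) = 0.0561173, e^(−t/τ₂) = 0.0269945.
C₂ = 3.565·[1 − (21.8553·0.0561173 − 17.4274·0.0269945)/(4.42785)] = 3.565·0.829259 = 2.95631 mg/L.

2.956 mg/L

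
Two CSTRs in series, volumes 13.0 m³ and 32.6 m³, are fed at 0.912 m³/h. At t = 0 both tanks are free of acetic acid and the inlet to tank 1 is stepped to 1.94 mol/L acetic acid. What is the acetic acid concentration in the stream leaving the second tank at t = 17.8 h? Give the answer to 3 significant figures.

0.348 mol/L

Time constants: τᵢ = Vᵢ/Q for each well-mixed tank.
τ₁ = 13.0/0.912 = 14.254 h; τ₂ = 32.6/0.912 = 35.746 h.
Solving the cascade with C₁(0)=C₂(0)=0 gives C₂(t) = C_in[1 − (τ₁ e^(−t/τ₁) − τ₂ e^(−t/τ₂))/(τ₁ − τ₂)].
At t = 17.8: e^(−t/τ₁) = 0.28687, e^(−t/τ₂) = 0.60777.
C₂ = 1.94·[1 − (14.254·0.28687 − 35.746·0.60777)/(-21.491)] = 1.94·0.17939 = 0.34802 mol/L.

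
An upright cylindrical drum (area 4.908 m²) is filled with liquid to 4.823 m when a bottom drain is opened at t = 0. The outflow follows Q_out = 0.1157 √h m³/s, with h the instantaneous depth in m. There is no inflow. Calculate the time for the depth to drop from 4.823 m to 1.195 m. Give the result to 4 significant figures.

Unsteady balance on liquid volume: A dh/dt = −0.1157 √h.
Separate and integrate: 2(√h − √h₀) = −(0.1157/A) t.
t = 2A(√h₀ − √h)/0.1157 = 2·4.908·(√4.823 − √1.195)/0.1157
  = 9.81600 × (2.19613 − 1.09316) / 0.1157 = 93.5763 s.

93.58 s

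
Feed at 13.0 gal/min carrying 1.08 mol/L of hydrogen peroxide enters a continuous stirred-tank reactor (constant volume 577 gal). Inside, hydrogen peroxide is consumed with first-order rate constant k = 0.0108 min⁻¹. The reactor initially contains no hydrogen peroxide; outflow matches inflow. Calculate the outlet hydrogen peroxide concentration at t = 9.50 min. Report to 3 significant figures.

0.198 mol/L

V dC/dt = Q(C_in − C) − k V C.
This is linear with rate a = Q/V + k = 0.033330 min⁻¹.
C_ss = Q C_in/(Q + kV) = 0.73005 mol/L; C(t) = C_ss + (C₀ − C_ss) e^(−a t).
C(9.50) = 0.73005 + (-0.73005)·e^(−0.033330·9.50) = 0.73005 + (-0.73005)·0.72859 = 0.19814 mol/L.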